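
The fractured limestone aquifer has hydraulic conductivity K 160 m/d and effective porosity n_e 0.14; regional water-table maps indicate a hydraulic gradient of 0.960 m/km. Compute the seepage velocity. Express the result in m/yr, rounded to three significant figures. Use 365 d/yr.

Specific discharge q = 160 × 9.6e-4 = 0.1536 m/d
Seepage velocity v = q / n = 0.1536 / 0.14 = 1.097 m/d
   = 1.097 × 365 = 400 m/yr

400 m/yr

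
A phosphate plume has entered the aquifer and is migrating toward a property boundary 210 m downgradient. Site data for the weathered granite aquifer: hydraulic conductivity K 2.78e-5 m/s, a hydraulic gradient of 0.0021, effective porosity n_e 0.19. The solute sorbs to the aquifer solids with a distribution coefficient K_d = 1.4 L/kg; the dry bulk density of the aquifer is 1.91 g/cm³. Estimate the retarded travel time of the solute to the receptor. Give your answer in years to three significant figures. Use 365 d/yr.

327 years

K = 2.78e-5 m/s × 86400 s/d = 2.402 m/d
q = Ki = 2.402 × 0.0021 = 0.005044 m/d
v_s = q/n_e = 0.005044/0.19 = 0.02655 m/d
Retardation R = 1 + ρ_b·K_d/n = 1 + 1.91×1.4/0.19 = 15.07
Contaminant velocity v_c = v/R = 0.02655/15.07 = 0.001761 m/d
t = L/v_c = 210/0.001761 = 119200 d
   = 119200/365 = 327 yr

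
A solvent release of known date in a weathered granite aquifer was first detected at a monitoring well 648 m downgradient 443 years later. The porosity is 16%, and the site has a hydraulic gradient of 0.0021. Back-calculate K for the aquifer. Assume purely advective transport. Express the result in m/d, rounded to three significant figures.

t = 443 years = 161700 d
v = L / t = 648 / 161700 = 0.004008 m/d
K = v · n / i = 0.004008 × 0.16 / 0.0021 = 0.305 m/d

0.305 m/d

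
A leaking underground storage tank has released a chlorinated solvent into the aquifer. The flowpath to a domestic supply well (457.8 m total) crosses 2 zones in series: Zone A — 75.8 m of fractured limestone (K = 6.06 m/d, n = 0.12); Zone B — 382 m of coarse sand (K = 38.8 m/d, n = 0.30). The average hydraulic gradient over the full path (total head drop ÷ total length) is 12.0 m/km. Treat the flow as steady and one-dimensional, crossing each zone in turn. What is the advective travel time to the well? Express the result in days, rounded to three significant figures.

503 days

Steady 1-D flow in series ⇒ the Darcy flux q is identical in every zone and the zone head losses add (resistances L/K in series).
Σ(L/K) = 75.8/6.06 + 382/38.8 = 12.51 + 9.845 = 22.35 d
K_eq = L_total / Σ(L/K) = 457.8 / 22.35 = 20.48 m/d
q = K_eq · i = 20.48 × 0.012 = 0.2458 m/d (same in every zone)
Zone A: v = q/n = 0.2458/0.12 = 2.048 m/d → t_A = 75.8/2.048 = 37.01 d
Zone B: v = q/n = 0.2458/0.30 = 0.8192 m/d → t_B = 382/0.8192 = 466.3 d
Total t = 37.01 + 466.3 = 503.3 d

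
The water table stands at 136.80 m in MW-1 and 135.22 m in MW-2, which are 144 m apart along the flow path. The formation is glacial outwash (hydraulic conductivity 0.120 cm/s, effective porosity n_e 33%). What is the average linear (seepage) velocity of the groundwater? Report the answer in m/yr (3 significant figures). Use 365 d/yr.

1260 m/yr

Hydraulic gradient i = (136.80 − 135.22) / 144 = 1.58 / 144 = 0.01097
K = 0.120 cm/s × 864 = 103.7 m/d
Darcy flux q = K·i = 103.7 × 0.01097 = 1.138 m/d
v = Ki/n = 103.7·0.01097/0.33 = 3.447 m/d
   = 3.447 × 365 = 1260 m/yr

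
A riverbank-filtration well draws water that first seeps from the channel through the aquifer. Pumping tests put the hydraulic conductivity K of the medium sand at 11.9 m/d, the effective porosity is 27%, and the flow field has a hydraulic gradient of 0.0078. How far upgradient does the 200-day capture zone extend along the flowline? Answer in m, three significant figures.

68.8 m

Darcy flux q = K·i = 11.9 × 0.0078 = 0.09282 m/d
Seepage velocity v = q / n = 0.09282 / 0.27 = 0.3438 m/d
L = v × T = 0.3438 × 200 = 68.76 m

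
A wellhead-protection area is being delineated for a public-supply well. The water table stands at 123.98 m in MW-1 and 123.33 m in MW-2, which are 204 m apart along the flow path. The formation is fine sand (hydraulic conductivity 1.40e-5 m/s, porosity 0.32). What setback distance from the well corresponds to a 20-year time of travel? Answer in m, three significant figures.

Hydraulic gradient i = (123.98 − 123.33) / 204 = 0.65 / 204 = 0.003186
K = 1.40e-5 m/s × 86400 s/d = 1.210 m/d
Specific discharge q = 1.210 × 0.003186 = 0.003854 m/d
v_s = q/n_e = 0.003854/0.32 = 0.01204 m/d
T = 20 yr × 365 = 7300 d
L = v × T = 0.01204 × 7300 = 87.92 m

87.9 m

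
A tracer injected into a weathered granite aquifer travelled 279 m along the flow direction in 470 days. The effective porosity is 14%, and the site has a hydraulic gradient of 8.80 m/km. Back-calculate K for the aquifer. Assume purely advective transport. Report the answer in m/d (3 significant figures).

9.44 m/d

v = L / t = 279 / 470 = 0.5936 m/d
K = v · n / i = 0.5936 × 0.14 / 0.0088 = 9.44 m/d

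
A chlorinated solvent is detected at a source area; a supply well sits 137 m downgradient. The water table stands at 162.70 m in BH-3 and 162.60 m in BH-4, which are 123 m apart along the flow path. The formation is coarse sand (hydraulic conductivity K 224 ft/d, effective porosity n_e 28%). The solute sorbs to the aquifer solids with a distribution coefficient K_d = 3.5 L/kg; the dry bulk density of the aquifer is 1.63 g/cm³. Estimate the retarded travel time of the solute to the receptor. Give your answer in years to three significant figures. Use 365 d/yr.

Hydraulic gradient i = (162.70 − 162.60) / 123 = 0.10 / 123 = 8.130e-4
K = 224 ft/d × 0.3048 = 68.28 m/d
q = Ki = 68.28 × 8.130e-4 = 0.05551 m/d
v = Ki/n = 68.28·8.130e-4/0.28 = 0.1982 m/d
Retardation R = 1 + ρ_b·K_d/n = 1 + 1.63×3.5/0.28 = 21.38
Contaminant velocity v_c = v/R = 0.1982/21.38 = 0.009275 m/d
t = L/v_c = 137/0.009275 = 14770 d
   = 14770/365 = 40.5 yr

40.5 years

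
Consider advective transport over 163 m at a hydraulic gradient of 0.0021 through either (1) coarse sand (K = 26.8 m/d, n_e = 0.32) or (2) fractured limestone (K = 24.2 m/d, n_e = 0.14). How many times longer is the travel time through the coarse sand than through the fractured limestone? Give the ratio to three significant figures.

Unit 1 (coarse sand): v = 26.8×0.0021/0.32 = 0.1759 m/d, t = 163/0.1759 = 926.8 d
Unit 2 (fractured limestone): v = 24.2×0.0021/0.14 = 0.3630 m/d, t = 163/0.3630 = 449.0 d
t(coarse sand) / t(fractured limestone) = 926.8/449.0 = 2.06

2.06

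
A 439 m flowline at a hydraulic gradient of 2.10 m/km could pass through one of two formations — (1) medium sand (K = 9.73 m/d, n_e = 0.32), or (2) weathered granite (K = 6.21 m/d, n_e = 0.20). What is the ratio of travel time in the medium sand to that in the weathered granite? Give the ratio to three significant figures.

Unit 1 (medium sand): v = 9.73×0.0021/0.32 = 0.06385 m/d, t = 439/0.06385 = 6875 d
Unit 2 (weathered granite): v = 6.21×0.0021/0.20 = 0.06520 m/d, t = 439/0.06520 = 6733 d
t(medium sand) / t(weathered granite) = 6875/6733 = 1.02

1.02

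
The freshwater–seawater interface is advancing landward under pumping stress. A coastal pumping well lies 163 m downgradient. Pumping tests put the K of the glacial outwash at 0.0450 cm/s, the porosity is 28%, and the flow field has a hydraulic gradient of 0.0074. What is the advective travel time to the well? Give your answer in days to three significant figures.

K = 0.0450 cm/s × 864 = 38.88 m/d
Specific discharge q = 38.88 × 0.0074 = 0.2877 m/d
v_s = q/n_e = 0.2877/0.28 = 1.028 m/d
t = L / v = 163 / 1.028 = 158.6 d

159 days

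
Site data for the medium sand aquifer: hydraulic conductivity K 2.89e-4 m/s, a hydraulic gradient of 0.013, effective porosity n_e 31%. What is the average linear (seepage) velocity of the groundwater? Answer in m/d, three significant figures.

K = 2.89e-4 m/s × 86400 s/d = 24.97 m/d
q = Ki = 24.97 × 0.013 = 0.3246 m/d
Seepage velocity v = q / n = 0.3246 / 0.31 = 1.047 m/d

1.05 m/d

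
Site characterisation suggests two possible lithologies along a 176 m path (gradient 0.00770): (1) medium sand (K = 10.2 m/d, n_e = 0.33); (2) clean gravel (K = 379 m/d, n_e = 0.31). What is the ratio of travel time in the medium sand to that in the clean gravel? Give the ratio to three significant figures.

Unit 1 (medium sand): v = 10.2×0.0077/0.33 = 0.2380 m/d, t = 176/0.2380 = 739.5 d
Unit 2 (clean gravel): v = 379×0.0077/0.31 = 9.414 m/d, t = 176/9.414 = 18.70 d
t(medium sand) / t(clean gravel) = 739.5/18.70 = 39.6

39.6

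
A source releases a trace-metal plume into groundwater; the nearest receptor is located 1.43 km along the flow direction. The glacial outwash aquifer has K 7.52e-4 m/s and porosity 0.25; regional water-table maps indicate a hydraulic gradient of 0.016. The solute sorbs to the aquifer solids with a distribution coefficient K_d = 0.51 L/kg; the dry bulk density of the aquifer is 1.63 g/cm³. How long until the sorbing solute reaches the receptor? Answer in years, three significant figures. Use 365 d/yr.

K = 7.52e-4 m/s × 86400 s/d = 64.97 m/d
Darcy flux q = K·i = 64.97 × 0.016 = 1.040 m/d
Average linear velocity = 1.040 / 0.25 = 4.158 m/d
Retardation R = 1 + ρ_b·K_d/n = 1 + 1.63×0.51/0.25 = 4.325
Contaminant velocity v_c = v/R = 4.158/4.325 = 0.9614 m/d
L = 1.43 km = 1430 m
t = L/v_c = 1430/0.9614 = 1487 d
   = 1487/365 = 4.08 yr

4.08 years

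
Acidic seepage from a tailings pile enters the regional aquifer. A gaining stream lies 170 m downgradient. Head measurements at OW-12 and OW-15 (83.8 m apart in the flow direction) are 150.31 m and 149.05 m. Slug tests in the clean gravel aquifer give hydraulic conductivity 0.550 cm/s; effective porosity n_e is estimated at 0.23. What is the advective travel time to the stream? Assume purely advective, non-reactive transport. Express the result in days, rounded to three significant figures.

5.47 days

Hydraulic gradient i = (150.31 − 149.05) / 83.8 = 1.26 / 83.8 = 0.01504
K = 0.550 cm/s × 864 = 475.2 m/d
Darcy flux q = K·i = 475.2 × 0.01504 = 7.145 m/d
Average linear velocity = 7.145 / 0.23 = 31.07 m/d
t = L / v = 170 / 31.07 = 5.472 d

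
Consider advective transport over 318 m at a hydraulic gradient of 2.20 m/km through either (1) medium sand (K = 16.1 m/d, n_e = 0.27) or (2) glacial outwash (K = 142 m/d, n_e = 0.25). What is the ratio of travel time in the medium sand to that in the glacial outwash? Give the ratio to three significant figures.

9.53

Unit 1 (medium sand): v = 16.1×0.0022/0.27 = 0.1312 m/d, t = 318/0.1312 = 2424 d
Unit 2 (glacial outwash): v = 142×0.0022/0.25 = 1.250 m/d, t = 318/1.250 = 254.5 d
t(medium sand) / t(glacial outwash) = 2424/254.5 = 9.53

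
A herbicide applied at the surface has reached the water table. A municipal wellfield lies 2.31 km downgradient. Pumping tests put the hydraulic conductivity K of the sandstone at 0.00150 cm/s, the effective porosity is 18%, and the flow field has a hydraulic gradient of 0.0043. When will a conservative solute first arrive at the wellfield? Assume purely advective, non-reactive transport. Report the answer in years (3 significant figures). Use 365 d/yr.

204 years

K = 0.00150 cm/s × 864 = 1.296 m/d
q = Ki = 1.296 × 0.0043 = 0.005573 m/d
v_s = q/n_e = 0.005573/0.18 = 0.03096 m/d
L = 2.31 km = 2310 m
t = L / v = 2310 / 0.03096 = 74610 d
   = 74610 / 365 = 204 yr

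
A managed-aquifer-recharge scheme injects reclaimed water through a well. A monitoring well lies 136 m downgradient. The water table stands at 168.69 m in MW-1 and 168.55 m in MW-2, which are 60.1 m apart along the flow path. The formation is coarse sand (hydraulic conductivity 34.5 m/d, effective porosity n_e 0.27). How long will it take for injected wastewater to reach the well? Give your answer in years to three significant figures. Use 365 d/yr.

Hydraulic gradient i = (168.69 − 168.55) / 60.1 = 0.14 / 60.1 = 0.002329
q = Ki = 34.5 × 0.002329 = 0.08037 m/d
Average linear velocity = 0.08037 / 0.27 = 0.2977 m/d
t = L / v = 136 / 0.2977 = 456.9 d
   = 456.9 / 365 = 1.25 yr

1.25 years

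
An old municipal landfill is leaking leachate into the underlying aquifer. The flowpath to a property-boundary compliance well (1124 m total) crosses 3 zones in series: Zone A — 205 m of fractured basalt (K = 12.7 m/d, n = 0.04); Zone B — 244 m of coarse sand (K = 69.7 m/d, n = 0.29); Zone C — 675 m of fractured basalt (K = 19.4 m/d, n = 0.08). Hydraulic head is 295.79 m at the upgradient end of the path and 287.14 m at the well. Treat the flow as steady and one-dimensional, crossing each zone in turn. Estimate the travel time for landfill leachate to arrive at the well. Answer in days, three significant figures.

837 days

Total head drop ΔH = 295.79 − 287.14 = 8.65 m
Steady 1-D flow in series ⇒ the Darcy flux q is identical in every zone and the zone head losses add (resistances L/K in series).
Σ(L/K) = 205/12.7 + 244/69.7 + 675/19.4 = 16.14 + 3.501 + 34.79 = 54.44 d
q = ΔH / Σ(L/K) = 8.65 / 54.44 = 0.1589 m/d (same in every zone)
Zone A: v = q/n = 0.1589/0.04 = 3.973 m/d → t_A = 205/3.973 = 51.60 d
Zone B: v = q/n = 0.1589/0.29 = 0.5479 m/d → t_B = 244/0.5479 = 445.3 d
Zone C: v = q/n = 0.1589/0.08 = 1.986 m/d → t_C = 675/1.986 = 339.8 d
Total t = 51.60 + 445.3 + 339.8 = 836.7 d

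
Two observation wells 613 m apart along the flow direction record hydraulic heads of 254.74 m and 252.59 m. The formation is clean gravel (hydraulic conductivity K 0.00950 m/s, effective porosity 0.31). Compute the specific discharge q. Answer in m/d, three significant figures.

Hydraulic gradient i = (254.74 − 252.59) / 613 = 2.15 / 613 = 0.003507
K = 0.00950 m/s × 86400 s/d = 820.8 m/d
q = Ki = 820.8 × 0.003507 = 2.879 m/d

2.88 m/d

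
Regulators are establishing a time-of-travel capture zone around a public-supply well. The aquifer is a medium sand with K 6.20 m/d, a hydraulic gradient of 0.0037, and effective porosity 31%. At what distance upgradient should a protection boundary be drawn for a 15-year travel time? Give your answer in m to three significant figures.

Darcy flux q = K·i = 6.20 × 0.0037 = 0.02294 m/d
v_s = q/n_e = 0.02294/0.31 = 0.07400 m/d
T = 15 yr × 365 = 5475 d
L = v × T = 0.07400 × 5475 = 405.2 m

405 m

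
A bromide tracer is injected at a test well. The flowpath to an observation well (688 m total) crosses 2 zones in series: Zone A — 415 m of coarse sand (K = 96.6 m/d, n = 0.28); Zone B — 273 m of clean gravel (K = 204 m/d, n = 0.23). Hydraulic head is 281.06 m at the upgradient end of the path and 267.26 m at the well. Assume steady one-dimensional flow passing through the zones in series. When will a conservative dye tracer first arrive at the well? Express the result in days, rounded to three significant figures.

73.1 days

Total head drop ΔH = 281.06 − 267.26 = 13.80 m
Steady 1-D flow in series ⇒ the Darcy flux q is identical in every zone and the zone head losses add (resistances L/K in series).
Σ(L/K) = 415/96.6 + 273/204 = 4.296 + 1.338 = 5.634 d
q = ΔH / Σ(L/K) = 13.80 / 5.634 = 2.449 m/d (same in every zone)
Zone A: v = q/n = 2.449/0.28 = 8.747 m/d → t_A = 415/8.747 = 47.44 d
Zone B: v = q/n = 2.449/0.23 = 10.65 m/d → t_B = 273/10.65 = 25.64 d
Total t = 47.44 + 25.64 = 73.08 d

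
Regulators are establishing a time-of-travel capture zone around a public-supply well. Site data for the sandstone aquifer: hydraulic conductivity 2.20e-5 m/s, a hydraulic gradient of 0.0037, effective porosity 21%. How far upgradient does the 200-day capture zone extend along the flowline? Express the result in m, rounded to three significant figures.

6.70 m

K = 2.20e-5 m/s × 86400 s/d = 1.901 m/d
Darcy flux q = K·i = 1.901 × 0.0037 = 0.007033 m/d
Average linear velocity = 0.007033 / 0.21 = 0.03349 m/d
L = v × T = 0.03349 × 200 = 6.698 m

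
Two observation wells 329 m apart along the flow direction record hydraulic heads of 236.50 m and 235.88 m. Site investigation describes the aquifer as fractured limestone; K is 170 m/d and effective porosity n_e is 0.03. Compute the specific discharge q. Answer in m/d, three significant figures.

0.320 m/d

Hydraulic gradient i = (236.50 − 235.88) / 329 = 0.62 / 329 = 0.001884
q = Ki = 170 × 0.001884 = 0.3204 m/d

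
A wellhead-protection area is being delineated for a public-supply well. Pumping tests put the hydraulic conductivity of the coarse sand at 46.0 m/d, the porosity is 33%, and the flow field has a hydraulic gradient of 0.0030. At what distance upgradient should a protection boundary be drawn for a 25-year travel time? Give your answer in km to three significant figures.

Specific discharge q = 46.0 × 0.0030 = 0.1380 m/d
Average linear velocity = 0.1380 / 0.33 = 0.4182 m/d
T = 25 yr × 365 = 9125 d
L = v × T = 0.4182 × 9125 = 3816 m
   = 3.82 km

3.82 km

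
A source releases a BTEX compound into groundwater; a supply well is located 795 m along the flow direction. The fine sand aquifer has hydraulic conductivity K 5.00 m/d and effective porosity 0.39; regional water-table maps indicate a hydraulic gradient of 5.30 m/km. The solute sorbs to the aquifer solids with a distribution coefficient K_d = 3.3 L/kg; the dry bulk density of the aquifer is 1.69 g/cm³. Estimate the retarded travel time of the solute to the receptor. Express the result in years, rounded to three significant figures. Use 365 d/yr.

490 years

Darcy flux q = K·i = 5.00 × 0.0053 = 0.02650 m/d
v_s = q/n_e = 0.02650/0.39 = 0.06795 m/d
Retardation R = 1 + ρ_b·K_d/n = 1 + 1.69×3.3/0.39 = 15.30
Contaminant velocity v_c = v/R = 0.06795/15.30 = 0.004441 m/d
t = L/v_c = 795/0.004441 = 179000 d
   = 179000/365 = 490 yr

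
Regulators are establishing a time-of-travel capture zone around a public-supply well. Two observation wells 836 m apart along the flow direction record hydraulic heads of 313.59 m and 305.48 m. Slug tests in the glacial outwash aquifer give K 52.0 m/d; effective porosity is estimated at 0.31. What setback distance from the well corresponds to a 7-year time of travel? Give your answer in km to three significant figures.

Hydraulic gradient i = (313.59 − 305.48) / 836 = 8.11 / 836 = 0.009701
Specific discharge q = 52.0 × 0.009701 = 0.5044 m/d
Average linear velocity = 0.5044 / 0.31 = 1.627 m/d
T = 7 yr × 365 = 2555 d
L = v × T = 1.627 × 2555 = 4158 m
   = 4.16 km

4.16 km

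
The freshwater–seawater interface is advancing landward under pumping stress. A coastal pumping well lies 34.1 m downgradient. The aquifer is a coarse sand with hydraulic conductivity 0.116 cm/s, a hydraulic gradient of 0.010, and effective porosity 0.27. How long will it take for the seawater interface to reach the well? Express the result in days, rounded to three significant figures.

9.19 days

K = 0.116 cm/s × 864 = 100.2 m/d
Darcy flux q = K·i = 100.2 × 0.010 = 1.002 m/d
Seepage velocity v = q / n = 1.002 / 0.27 = 3.712 m/d
t = L / v = 34.1 / 3.712 = 9.186 d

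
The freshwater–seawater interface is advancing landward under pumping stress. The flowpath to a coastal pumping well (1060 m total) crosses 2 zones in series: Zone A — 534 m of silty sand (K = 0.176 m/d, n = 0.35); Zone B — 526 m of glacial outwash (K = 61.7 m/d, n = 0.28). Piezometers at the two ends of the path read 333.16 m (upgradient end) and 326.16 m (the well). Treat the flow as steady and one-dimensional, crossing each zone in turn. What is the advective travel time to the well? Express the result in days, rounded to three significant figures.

Total head drop ΔH = 333.16 − 326.16 = 7.00 m
Steady 1-D flow in series ⇒ the Darcy flux q is identical in every zone and the zone head losses add (resistances L/K in series).
Σ(L/K) = 534/0.176 + 526/61.7 = 3034 + 8.525 = 3043 d
q = ΔH / Σ(L/K) = 7.00 / 3043 = 0.002301 m/d (same in every zone)
Zone A: v = q/n = 0.002301/0.35 = 0.006573 m/d → t_A = 534/0.006573 = 81240 d
Zone B: v = q/n = 0.002301/0.28 = 0.008217 m/d → t_B = 526/0.008217 = 64020 d
Total t = 81240 + 64020 = 145300 d

145000 days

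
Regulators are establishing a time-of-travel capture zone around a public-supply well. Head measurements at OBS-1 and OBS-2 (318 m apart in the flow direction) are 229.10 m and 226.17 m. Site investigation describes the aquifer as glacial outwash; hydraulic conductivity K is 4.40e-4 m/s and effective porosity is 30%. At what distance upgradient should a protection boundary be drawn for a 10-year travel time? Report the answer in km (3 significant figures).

4.26 km

Hydraulic gradient i = (229.10 − 226.17) / 318 = 2.93 / 318 = 0.009214
K = 4.40e-4 m/s × 86400 s/d = 38.02 m/d
Darcy flux q = K·i = 38.02 × 0.009214 = 0.3503 m/d
Average linear velocity = 0.3503 / 0.30 = 1.168 m/d
T = 10 yr × 365 = 3650 d
L = v × T = 1.168 × 3650 = 4262 m
   = 4.26 km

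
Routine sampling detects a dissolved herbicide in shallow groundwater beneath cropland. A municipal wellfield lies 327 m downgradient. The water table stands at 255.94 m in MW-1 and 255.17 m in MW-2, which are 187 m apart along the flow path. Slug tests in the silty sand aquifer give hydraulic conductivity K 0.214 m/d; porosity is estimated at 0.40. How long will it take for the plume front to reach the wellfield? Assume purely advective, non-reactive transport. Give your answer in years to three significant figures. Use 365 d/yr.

407 years

Hydraulic gradient i = (255.94 − 255.17) / 187 = 0.77 / 187 = 0.004118
q = Ki = 0.214 × 0.004118 = 8.812e-4 m/d
Average linear velocity = 8.812e-4 / 0.40 = 0.002203 m/d
t = L / v = 327 / 0.002203 = 148400 d
   = 148400 / 365 = 407 yr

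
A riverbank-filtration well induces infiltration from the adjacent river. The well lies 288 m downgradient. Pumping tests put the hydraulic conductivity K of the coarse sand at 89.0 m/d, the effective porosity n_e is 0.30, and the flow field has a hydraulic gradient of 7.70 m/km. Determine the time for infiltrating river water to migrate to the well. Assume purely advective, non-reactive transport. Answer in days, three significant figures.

Specific discharge q = 89.0 × 0.0077 = 0.6853 m/d
v_s = q/n_e = 0.6853/0.30 = 2.284 m/d
t = L / v = 288 / 2.284 = 126.1 d

126 days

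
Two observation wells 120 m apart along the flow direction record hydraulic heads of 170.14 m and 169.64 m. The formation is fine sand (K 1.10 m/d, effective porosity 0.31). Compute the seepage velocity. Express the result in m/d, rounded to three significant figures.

Hydraulic gradient i = (170.14 − 169.64) / 120 = 0.50 / 120 = 0.004167
q = Ki = 1.10 × 0.004167 = 0.004583 m/d
Average linear velocity = 0.004583 / 0.31 = 0.01478 m/d

0.0148 m/d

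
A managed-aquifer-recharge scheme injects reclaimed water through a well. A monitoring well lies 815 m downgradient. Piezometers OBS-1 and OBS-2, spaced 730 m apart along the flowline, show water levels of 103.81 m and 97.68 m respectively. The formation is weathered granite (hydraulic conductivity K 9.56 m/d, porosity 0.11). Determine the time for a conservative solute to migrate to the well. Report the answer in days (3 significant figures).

Hydraulic gradient i = (103.81 − 97.68) / 730 = 6.13 / 730 = 0.008397
Specific discharge q = 9.56 × 0.008397 = 0.08028 m/d
v = Ki/n = 9.56·0.008397/0.11 = 0.7298 m/d
t = L / v = 815 / 0.7298 = 1117 d

1120 days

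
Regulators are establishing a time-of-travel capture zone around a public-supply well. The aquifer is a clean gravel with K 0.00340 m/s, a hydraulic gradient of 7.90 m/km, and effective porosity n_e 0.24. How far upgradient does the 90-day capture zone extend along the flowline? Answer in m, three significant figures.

K = 0.00340 m/s × 86400 s/d = 293.8 m/d
q = Ki = 293.8 × 0.0079 = 2.321 m/d
Average linear velocity = 2.321 / 0.24 = 9.670 m/d
L = v × T = 9.670 × 90 = 870.3 m

870 m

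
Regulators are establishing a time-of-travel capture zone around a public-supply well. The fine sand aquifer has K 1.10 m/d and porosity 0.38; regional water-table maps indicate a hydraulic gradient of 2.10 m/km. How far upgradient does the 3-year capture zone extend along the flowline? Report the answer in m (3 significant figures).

Darcy flux q = K·i = 1.10 × 0.0021 = 0.002310 m/d
v = Ki/n = 1.10·0.0021/0.38 = 0.006079 m/d
T = 3 yr × 365 = 1095 d
L = v × T = 0.006079 × 1095 = 6.656 m

6.66 m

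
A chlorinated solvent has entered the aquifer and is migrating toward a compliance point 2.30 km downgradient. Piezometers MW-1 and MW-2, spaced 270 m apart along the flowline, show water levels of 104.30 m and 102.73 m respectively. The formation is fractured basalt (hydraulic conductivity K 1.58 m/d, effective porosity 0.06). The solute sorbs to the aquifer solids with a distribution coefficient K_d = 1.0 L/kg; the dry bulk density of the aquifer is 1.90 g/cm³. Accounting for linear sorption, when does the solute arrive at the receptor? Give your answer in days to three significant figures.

Hydraulic gradient i = (104.30 − 102.73) / 270 = 1.57 / 270 = 0.005815
Darcy flux q = K·i = 1.58 × 0.005815 = 0.009187 m/d
v = Ki/n = 1.58·0.005815/0.06 = 0.1531 m/d
Retardation R = 1 + ρ_b·K_d/n = 1 + 1.90×1.0/0.06 = 32.67
Contaminant velocity v_c = v/R = 0.1531/32.67 = 0.004687 m/d
L = 2.30 km = 2300 m
t = L/v_c = 2300/0.004687 = 490700 d

491000 days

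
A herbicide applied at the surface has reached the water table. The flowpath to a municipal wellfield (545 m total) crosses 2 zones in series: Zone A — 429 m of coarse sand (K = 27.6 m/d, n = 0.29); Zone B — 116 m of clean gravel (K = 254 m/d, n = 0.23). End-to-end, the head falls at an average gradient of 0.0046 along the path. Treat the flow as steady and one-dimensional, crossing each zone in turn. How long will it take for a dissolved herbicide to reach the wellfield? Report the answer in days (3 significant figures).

964 days

Steady 1-D flow in series ⇒ the Darcy flux q is identical in every zone and the zone head losses add (resistances L/K in series).
Σ(L/K) = 429/27.6 + 116/254 = 15.54 + 0.4567 = 16.00 d
K_eq = L_total / Σ(L/K) = 545 / 16.00 = 34.06 m/d
q = K_eq · i = 34.06 × 0.0046 = 0.1567 m/d (same in every zone)
Zone A: v = q/n = 0.1567/0.29 = 0.5403 m/d → t_A = 429/0.5403 = 794.0 d
Zone B: v = q/n = 0.1567/0.23 = 0.6812 m/d → t_B = 116/0.6812 = 170.3 d
Total t = 794.0 + 170.3 = 964.3 d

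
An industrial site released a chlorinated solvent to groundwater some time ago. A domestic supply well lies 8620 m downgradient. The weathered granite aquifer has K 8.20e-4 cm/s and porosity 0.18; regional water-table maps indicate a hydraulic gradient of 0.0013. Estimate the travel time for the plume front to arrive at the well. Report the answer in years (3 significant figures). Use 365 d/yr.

K = 8.20e-4 cm/s × 864 = 0.7085 m/d
Darcy flux q = K·i = 0.7085 × 0.0013 = 9.210e-4 m/d
v = Ki/n = 0.7085·0.0013/0.18 = 0.005117 m/d
t = L / v = 8620 / 0.005117 = 1.685e6 d
   = 1.685e6 / 365 = 4620 yr

4620 years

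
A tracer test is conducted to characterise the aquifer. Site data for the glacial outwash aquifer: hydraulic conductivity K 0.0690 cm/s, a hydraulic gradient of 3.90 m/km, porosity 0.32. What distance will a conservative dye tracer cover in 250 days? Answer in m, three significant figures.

K = 0.0690 cm/s × 864 = 59.62 m/d
q = Ki = 59.62 × 0.0039 = 0.2325 m/d
Average linear velocity = 0.2325 / 0.32 = 0.7266 m/d
L = v × T = 0.7266 × 250 = 181.6 m

182 m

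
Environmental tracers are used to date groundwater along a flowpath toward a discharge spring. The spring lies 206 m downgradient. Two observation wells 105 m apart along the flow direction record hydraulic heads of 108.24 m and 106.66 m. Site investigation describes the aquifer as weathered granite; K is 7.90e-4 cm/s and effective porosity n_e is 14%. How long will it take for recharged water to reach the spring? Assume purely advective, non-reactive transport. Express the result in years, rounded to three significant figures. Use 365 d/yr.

Hydraulic gradient i = (108.24 − 106.66) / 105 = 1.58 / 105 = 0.01505
K = 7.90e-4 cm/s × 864 = 0.6826 m/d
q = Ki = 0.6826 × 0.01505 = 0.01027 m/d
v = Ki/n = 0.6826·0.01505/0.14 = 0.07336 m/d
t = L / v = 206 / 0.07336 = 2808 d
   = 2808 / 365 = 7.69 yr

7.69 years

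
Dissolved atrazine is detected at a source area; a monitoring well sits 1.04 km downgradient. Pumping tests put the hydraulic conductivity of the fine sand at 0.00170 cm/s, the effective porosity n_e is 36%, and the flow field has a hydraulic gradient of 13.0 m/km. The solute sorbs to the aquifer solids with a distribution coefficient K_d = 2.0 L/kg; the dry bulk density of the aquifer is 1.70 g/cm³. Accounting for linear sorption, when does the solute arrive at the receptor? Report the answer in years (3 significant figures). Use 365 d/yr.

K = 0.00170 cm/s × 864 = 1.469 m/d
q = Ki = 1.469 × 0.013 = 0.01909 m/d
v_s = q/n_e = 0.01909/0.36 = 0.05304 m/d
Retardation R = 1 + ρ_b·K_d/n = 1 + 1.70×2.0/0.36 = 10.44
Contaminant velocity v_c = v/R = 0.05304/10.44 = 0.005078 m/d
L = 1.04 km = 1040 m
t = L/v_c = 1040/0.005078 = 204800 d
   = 204800/365 = 561 yr

561 years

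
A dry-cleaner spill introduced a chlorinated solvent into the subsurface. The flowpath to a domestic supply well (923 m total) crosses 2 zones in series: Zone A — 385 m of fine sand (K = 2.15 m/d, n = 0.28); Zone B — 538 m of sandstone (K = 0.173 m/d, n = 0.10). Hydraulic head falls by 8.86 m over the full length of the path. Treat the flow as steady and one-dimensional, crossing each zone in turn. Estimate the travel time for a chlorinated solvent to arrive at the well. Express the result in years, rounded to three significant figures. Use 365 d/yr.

Continuity: the same q passes through each zone, so ΔH = q·Σ(L_j/K_j) — the zones act as resistances in series.
Σ(L/K) = 385/2.15 + 538/0.173 = 179.1 + 3110 = 3289 d
q = ΔH / Σ(L/K) = 8.86 / 3289 = 0.002694 m/d (same in every zone)
Zone A: v = q/n = 0.002694/0.28 = 0.009621 m/d → t_A = 385/0.009621 = 40020 d
Zone B: v = q/n = 0.002694/0.10 = 0.02694 m/d → t_B = 538/0.02694 = 19970 d
Total t = 40020 + 19970 = 59990 d
   = 59990 / 365 = 164 yr

164 years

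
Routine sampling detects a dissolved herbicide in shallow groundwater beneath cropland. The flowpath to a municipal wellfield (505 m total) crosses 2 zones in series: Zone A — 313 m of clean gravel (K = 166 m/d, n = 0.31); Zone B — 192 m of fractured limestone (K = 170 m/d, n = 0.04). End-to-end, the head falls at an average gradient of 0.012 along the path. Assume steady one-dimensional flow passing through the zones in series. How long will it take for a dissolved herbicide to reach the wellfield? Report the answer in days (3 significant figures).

Steady 1-D flow in series ⇒ the Darcy flux q is identical in every zone and the zone head losses add (resistances L/K in series).
Σ(L/K) = 313/166 + 192/170 = 1.886 + 1.129 = 3.015 d
K_eq = L_total / Σ(L/K) = 505 / 3.015 = 167.5 m/d
q = K_eq · i = 167.5 × 0.012 = 2.010 m/d (same in every zone)
Zone A: v = q/n = 2.010/0.31 = 6.484 m/d → t_A = 313/6.484 = 48.27 d
Zone B: v = q/n = 2.010/0.04 = 50.25 m/d → t_B = 192/50.25 = 3.821 d
Total t = 48.27 + 3.821 = 52.10 d

52.1 days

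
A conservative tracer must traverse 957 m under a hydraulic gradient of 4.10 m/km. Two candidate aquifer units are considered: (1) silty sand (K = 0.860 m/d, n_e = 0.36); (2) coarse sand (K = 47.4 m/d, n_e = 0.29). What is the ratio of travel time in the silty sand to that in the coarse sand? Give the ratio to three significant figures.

Unit 1 (silty sand): v = 0.860×0.0041/0.36 = 0.009794 m/d, t = 957/0.009794 = 97710 d
Unit 2 (coarse sand): v = 47.4×0.0041/0.29 = 0.6701 m/d, t = 957/0.6701 = 1428 d
t(silty sand) / t(coarse sand) = 97710/1428 = 68.4

68.4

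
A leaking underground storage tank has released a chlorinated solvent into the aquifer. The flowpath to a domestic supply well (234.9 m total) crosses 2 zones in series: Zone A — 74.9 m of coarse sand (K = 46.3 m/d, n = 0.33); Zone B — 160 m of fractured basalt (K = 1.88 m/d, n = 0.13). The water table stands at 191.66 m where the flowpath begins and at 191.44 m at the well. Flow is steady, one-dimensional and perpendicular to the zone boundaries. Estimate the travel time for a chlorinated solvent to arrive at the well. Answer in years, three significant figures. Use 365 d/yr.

Total head drop ΔH = 191.66 − 191.44 = 0.22 m
Steady 1-D flow in series ⇒ the Darcy flux q is identical in every zone and the zone head losses add (resistances L/K in series).
Σ(L/K) = 74.9/46.3 + 160/1.88 = 1.618 + 85.11 = 86.72 d
q = ΔH / Σ(L/K) = 0.22 / 86.72 = 0.002537 m/d (same in every zone)
Zone A: v = q/n = 0.002537/0.33 = 0.007687 m/d → t_A = 74.9/0.007687 = 9743 d
Zone B: v = q/n = 0.002537/0.13 = 0.01951 m/d → t_B = 160/0.01951 = 8199 d
Total t = 9743 + 8199 = 17940 d
   = 17940 / 365 = 49.2 yr

49.2 years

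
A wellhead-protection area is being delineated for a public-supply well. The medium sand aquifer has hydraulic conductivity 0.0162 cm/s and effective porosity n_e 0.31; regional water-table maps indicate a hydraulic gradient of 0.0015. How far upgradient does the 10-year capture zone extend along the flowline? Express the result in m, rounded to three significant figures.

K = 0.0162 cm/s × 864 = 14.00 m/d
Darcy flux q = K·i = 14.00 × 0.0015 = 0.02100 m/d
Average linear velocity = 0.02100 / 0.31 = 0.06773 m/d
T = 10 yr × 365 = 3650 d
L = v × T = 0.06773 × 3650 = 247.2 m

247 m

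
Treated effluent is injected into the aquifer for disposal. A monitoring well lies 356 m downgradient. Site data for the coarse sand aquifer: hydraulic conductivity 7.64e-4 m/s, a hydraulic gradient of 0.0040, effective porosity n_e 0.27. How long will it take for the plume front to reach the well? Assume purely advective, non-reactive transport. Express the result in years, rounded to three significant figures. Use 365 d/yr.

K = 7.64e-4 m/s × 86400 s/d = 66.01 m/d
q = Ki = 66.01 × 0.0040 = 0.2640 m/d
Average linear velocity = 0.2640 / 0.27 = 0.9779 m/d
t = L / v = 356 / 0.9779 = 364.0 d
   = 364.0 / 365 = 0.997 yr

0.997 years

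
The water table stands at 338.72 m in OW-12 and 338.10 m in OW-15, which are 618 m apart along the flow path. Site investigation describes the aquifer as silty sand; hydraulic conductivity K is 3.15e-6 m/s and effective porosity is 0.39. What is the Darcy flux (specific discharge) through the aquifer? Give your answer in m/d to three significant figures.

2.73e-4 m/d

Hydraulic gradient i = (338.72 − 338.10) / 618 = 0.62 / 618 = 0.001003
K = 3.15e-6 m/s × 86400 s/d = 0.2722 m/d
q = Ki = 0.2722 × 0.001003 = 2.730e-4 m/d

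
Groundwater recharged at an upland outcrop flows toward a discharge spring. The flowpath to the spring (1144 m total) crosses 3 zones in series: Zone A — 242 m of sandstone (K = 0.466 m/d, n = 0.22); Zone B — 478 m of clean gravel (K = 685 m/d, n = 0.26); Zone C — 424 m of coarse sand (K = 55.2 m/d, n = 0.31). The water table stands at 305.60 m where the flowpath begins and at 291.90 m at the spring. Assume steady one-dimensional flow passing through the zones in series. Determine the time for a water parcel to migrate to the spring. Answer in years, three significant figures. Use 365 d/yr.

Total head drop ΔH = 305.60 − 291.90 = 13.70 m
Steady 1-D flow in series ⇒ the Darcy flux q is identical in every zone and the zone head losses add (resistances L/K in series).
Σ(L/K) = 242/0.466 + 478/685 + 424/55.2 = 519.3 + 0.6978 + 7.681 = 527.7 d
q = ΔH / Σ(L/K) = 13.70 / 527.7 = 0.02596 m/d (same in every zone)
Zone A: v = q/n = 0.02596/0.22 = 0.1180 m/d → t_A = 242/0.1180 = 2051 d
Zone B: v = q/n = 0.02596/0.26 = 0.09985 m/d → t_B = 478/0.09985 = 4787 d
Zone C: v = q/n = 0.02596/0.31 = 0.08375 m/d → t_C = 424/0.08375 = 5063 d
Total t = 2051 + 4787 + 5063 = 11900 d
   = 11900 / 365 = 32.6 yr

32.6 years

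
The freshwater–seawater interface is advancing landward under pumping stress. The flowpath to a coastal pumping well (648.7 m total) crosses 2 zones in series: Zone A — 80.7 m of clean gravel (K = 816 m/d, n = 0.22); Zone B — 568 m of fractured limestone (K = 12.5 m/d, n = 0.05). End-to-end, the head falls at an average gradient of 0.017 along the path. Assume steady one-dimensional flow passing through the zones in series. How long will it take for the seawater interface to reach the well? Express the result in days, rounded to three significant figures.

Steady 1-D flow in series ⇒ the Darcy flux q is identical in every zone and the zone head losses add (resistances L/K in series).
Σ(L/K) = 80.7/816 + 568/12.5 = 0.09890 + 45.44 = 45.54 d
K_eq = L_total / Σ(L/K) = 648.7 / 45.54 = 14.24 m/d
q = K_eq · i = 14.24 × 0.017 = 0.2422 m/d (same in every zone)
Zone A: v = q/n = 0.2422/0.22 = 1.101 m/d → t_A = 80.7/1.101 = 73.31 d
Zone B: v = q/n = 0.2422/0.05 = 4.843 m/d → t_B = 568/4.843 = 117.3 d
Total t = 73.31 + 117.3 = 190.6 d

191 days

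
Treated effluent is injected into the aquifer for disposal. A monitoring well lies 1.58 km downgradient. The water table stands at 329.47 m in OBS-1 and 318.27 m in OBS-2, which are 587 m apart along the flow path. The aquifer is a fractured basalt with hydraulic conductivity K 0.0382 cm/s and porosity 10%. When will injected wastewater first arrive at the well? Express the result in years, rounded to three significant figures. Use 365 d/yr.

0.687 years

Hydraulic gradient i = (329.47 − 318.27) / 587 = 11.20 / 587 = 0.01908
K = 0.0382 cm/s × 864 = 33.00 m/d
Specific discharge q = 33.00 × 0.01908 = 0.6297 m/d
v = Ki/n = 33.00·0.01908/0.10 = 6.297 m/d
L = 1.58 km = 1580 m
t = L / v = 1580 / 6.297 = 250.9 d
   = 250.9 / 365 = 0.687 yr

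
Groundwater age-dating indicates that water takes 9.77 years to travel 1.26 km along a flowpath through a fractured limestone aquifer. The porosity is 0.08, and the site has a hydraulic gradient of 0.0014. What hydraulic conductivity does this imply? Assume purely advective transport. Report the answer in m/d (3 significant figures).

20.2 m/d

t = 9.77 years = 3566 d
L = 1.26 km = 1260 m
v = L / t = 1260 / 3566 = 0.3533 m/d
K = v · n / i = 0.3533 × 0.08 / 0.0014 = 20.2 m/d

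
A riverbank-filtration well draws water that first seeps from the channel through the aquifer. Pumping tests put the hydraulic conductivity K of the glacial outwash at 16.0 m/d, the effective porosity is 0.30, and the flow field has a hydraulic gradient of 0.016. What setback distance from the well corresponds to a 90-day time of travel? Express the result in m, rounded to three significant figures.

76.8 m

q = Ki = 16.0 × 0.016 = 0.2560 m/d
Average linear velocity = 0.2560 / 0.30 = 0.8533 m/d
L = v × T = 0.8533 × 90 = 76.80 m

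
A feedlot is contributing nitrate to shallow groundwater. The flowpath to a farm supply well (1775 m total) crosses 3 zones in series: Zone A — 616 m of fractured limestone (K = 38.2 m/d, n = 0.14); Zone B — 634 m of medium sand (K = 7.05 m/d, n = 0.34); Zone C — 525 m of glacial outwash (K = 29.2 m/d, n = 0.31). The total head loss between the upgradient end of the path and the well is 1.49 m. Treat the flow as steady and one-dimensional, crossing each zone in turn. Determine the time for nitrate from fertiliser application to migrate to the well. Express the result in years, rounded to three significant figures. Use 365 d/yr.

Steady 1-D flow in series ⇒ the Darcy flux q is identical in every zone and the zone head losses add (resistances L/K in series).
Σ(L/K) = 616/38.2 + 634/7.05 + 525/29.2 = 16.13 + 89.93 + 17.98 = 124.0 d
q = ΔH / Σ(L/K) = 1.49 / 124.0 = 0.01201 m/d (same in every zone)
Zone A: v = q/n = 0.01201/0.14 = 0.08581 m/d → t_A = 616/0.08581 = 7179 d
Zone B: v = q/n = 0.01201/0.34 = 0.03533 m/d → t_B = 634/0.03533 = 17940 d
Zone C: v = q/n = 0.01201/0.31 = 0.03875 m/d → t_C = 525/0.03875 = 13550 d
Total t = 7179 + 17940 + 13550 = 38670 d
   = 38670 / 365 = 106 yr

106 years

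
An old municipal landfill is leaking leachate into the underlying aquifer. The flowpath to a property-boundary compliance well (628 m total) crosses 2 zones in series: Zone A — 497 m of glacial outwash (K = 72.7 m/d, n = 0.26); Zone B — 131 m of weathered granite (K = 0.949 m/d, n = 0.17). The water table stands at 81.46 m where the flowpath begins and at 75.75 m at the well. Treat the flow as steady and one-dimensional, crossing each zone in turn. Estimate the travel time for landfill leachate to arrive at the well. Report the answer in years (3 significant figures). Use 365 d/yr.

Total head drop ΔH = 81.46 − 75.75 = 5.71 m
Continuity: the same q passes through each zone, so ΔH = q·Σ(L_j/K_j) — the zones act as resistances in series.
Σ(L/K) = 497/72.7 + 131/0.949 = 6.836 + 138.0 = 144.9 d
q = ΔH / Σ(L/K) = 5.71 / 144.9 = 0.03941 m/d (same in every zone)
Zone A: v = q/n = 0.03941/0.26 = 0.1516 m/d → t_A = 497/0.1516 = 3279 d
Zone B: v = q/n = 0.03941/0.17 = 0.2318 m/d → t_B = 131/0.2318 = 565.0 d
Total t = 3279 + 565.0 = 3844 d
   = 3844 / 365 = 10.5 yr

10.5 years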